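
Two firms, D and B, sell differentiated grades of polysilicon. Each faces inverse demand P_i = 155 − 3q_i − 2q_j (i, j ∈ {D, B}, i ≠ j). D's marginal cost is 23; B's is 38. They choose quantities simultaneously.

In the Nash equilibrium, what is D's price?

Firm D's profit: π = q_D(155 − 3q_D − 2q_B) − 23q_D.
∂π/∂q_D = 132 − 6q_D − 2q_B = 0 ⇒ q_D = 22 − (1/3)q_B.
Similarly q_B = 19.5 − (1/3)q_D.
Plugging q_B into D's best response: q_D = 22 − (1/3)(19.5 − (1/3)q_D) ⇒ (8/9)q_D = 15.5, so q_D = 17.4375.
Then q_B = 19.5 − (1/3)·17.4375 = 13.6875.
P_D = 155 − 3·17.4375 − 2·13.6875 = 75.3125.

75.3125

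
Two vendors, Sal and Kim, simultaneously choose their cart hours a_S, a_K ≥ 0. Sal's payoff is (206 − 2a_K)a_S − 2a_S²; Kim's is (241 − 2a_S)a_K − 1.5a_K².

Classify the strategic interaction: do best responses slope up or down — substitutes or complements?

strategic substitutes

Expanding Sal's payoff: 206a_S − 2a_Ka_S − 2a_S².
∂π/∂a_S = 206 − 2a_K − 4a_S = 0, so a_S = 51.5 − 0.5a_K.
The best-response slope da_S/da_K = −0.5 < 0: the reaction function is downward-sloping, so the choices are strategic substitutes.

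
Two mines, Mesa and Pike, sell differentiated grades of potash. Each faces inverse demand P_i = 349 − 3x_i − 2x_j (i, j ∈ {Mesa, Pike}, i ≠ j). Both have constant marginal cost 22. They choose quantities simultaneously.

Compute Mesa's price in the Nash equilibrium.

Mine Mesa's profit: π = x_{Mesa}(349 − 3x_{Mesa} − 2x_{Pike}) − 22x_{Mesa}.
∂π/∂x_{Mesa} = 327 − 6x_{Mesa} − 2x_{Pike} = 0 ⇒ x_{Mesa} = 54.5 − (1/3)x_{Pike}.
The game is symmetric, so in equilibrium x_{Pike} = x_{Mesa}: the reaction function gives (4/3)x_{Mesa} = 54.5, hence x_{Mesa} = 40.875.
P_{Mesa} = 349 − 3·40.875 − 2·40.875 = 144.625.

144.625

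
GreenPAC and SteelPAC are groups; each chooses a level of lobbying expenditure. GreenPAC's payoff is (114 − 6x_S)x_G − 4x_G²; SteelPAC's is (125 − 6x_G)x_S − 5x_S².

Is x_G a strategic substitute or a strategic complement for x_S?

strategic substitutes

Expanding GreenPAC's payoff: 114x_G − 6x_Sx_G − 4x_G².
∂π/∂x_G = 114 − 6x_S − 8x_G = 0, so x_G = 14.25 − 0.75x_S.
The best-response slope dx_G/dx_S = −0.75 < 0: the reaction function is downward-sloping, so the choices are strategic substitutes.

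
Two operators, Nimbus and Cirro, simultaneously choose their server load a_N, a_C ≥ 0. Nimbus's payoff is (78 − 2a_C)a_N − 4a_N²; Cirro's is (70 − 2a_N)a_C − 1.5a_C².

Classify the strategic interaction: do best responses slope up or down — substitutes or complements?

Expanding Nimbus's payoff: 78a_N − 2a_Ca_N − 4a_N².
∂π/∂a_N = 78 − 2a_C − 8a_N = 0, so a_N = 9.75 − 0.25a_C.
The best-response slope da_N/da_C = −0.25 < 0: the reaction function is downward-sloping, so the choices are strategic substitutes.

strategic substitutes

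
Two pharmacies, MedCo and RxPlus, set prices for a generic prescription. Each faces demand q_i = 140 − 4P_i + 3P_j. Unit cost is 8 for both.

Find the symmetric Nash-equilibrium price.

34.4

MedCo's profit: π = (P_{MedCo} − 8)(140 − 4P_{MedCo} + 3P_{RxPlus}).
∂π/∂P_{MedCo} = 172 − 8P_{MedCo} + 3P_{RxPlus} = 0 ⇒ P_{MedCo} = 21.5 + 0.375P_{RxPlus}.
Setting P_{MedCo} = P_{RxPlus} in the reaction function: P_{MedCo} = 21.5 + 0.375P_{MedCo}, so P_{MedCo} = 21.5 / 0.625 = 34.4.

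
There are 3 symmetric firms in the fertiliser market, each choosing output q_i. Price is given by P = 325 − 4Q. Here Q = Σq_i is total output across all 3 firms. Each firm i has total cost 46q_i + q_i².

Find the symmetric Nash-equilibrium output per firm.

15.5

A representative firm's profit is π_i = q_i(325 − 4Q) − 46q_i − q_i², with Q = q_i + Σ_{j≠i} q_j.
First-order condition: 279 − 10q_i − 4Σ_{j≠i} q_j = 0.
Imposing symmetry (q_j = q for all j) turns Σ_{j≠i} q_j into 2q, so 279 = 18q and q = 15.5.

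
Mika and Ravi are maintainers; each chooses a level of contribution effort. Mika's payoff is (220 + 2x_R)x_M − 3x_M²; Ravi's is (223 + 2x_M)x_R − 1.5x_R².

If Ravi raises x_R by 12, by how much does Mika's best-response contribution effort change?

4

Expanding Mika's payoff: 220x_M + 2x_Rx_M − 3x_M².
∂π/∂x_M = 220 + 2x_R − 6x_M = 0, so x_M = 110/3 + (1/3)x_R.
The reaction-function slope is 1/3, so a 12-unit rise in x_R moves x_M by 1/3 × 12 = 4. Mika's best response rises — the actions are strategic complements.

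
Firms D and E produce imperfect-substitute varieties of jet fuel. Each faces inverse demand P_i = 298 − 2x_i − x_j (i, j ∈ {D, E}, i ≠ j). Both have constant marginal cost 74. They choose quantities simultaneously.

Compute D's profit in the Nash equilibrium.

Firm D's profit: π = x_D(298 − 2x_D − x_E) − 74x_D.
∂π/∂x_D = 224 − 4x_D − x_E = 0 ⇒ x_D = 56 − 0.25x_E.
By symmetry x_E = x_D; substituting into the reaction function, 1.25x_D = 56 and x_D = 44.8.
P_D = 298 − 2·44.8 − 44.8 = 163.6.
Profit = (163.6 − 74)·44.8 = 4014.08.

4014.08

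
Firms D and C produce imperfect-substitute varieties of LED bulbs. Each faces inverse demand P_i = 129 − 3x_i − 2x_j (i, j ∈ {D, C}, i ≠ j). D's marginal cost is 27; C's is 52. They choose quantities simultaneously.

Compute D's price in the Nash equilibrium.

Firm D's profit: π = x_D(129 − 3x_D − 2x_C) − 27x_D.
∂π/∂x_D = 102 − 6x_D − 2x_C = 0 ⇒ x_D = 17 − (1/3)x_C.
Similarly x_C = 77/6 − (1/3)x_D.
Solving the two reaction functions simultaneously: (1 − (−1/3)(−1/3))x_D = 17 − (1/3)·(77/6), so (8/9)x_D = 229/18 and x_D = 14.3125.
Then x_C = 77/6 − (1/3)·14.3125 = 8.0625.
P_D = 129 − 3·14.3125 − 2·8.0625 = 69.9375.

69.9375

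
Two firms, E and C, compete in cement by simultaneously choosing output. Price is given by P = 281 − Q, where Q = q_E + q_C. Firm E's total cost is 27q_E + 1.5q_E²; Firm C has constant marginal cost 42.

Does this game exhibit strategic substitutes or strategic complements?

Firm E's profit: π = q_E(281 − (q_E + q_C)) − 27q_E − 1.5q_E².
∂π/∂q_E = 254 − 5q_E − q_C = 0, so q_E = 50.8 − 0.2q_C.
The best-response slope dq_E/dq_C = −0.2 < 0: the reaction function is downward-sloping, so the choices are strategic substitutes.

strategic substitutes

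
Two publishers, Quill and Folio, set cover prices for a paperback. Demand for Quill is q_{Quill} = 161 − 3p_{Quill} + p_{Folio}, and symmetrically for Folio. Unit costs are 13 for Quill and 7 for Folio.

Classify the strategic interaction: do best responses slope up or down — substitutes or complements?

strategic complements

Quill's profit: π = (p_{Quill} − 13)(161 − 3p_{Quill} + p_{Folio}).
∂π/∂p_{Quill} = 200 − 6p_{Quill} + p_{Folio} = 0 ⇒ p_{Quill} = 100/3 + (1/6)p_{Folio}.
The best-response slope dp_{Quill}/dp_{Folio} = 1/6 > 0: the reaction function is upward-sloping, so the choices are strategic complements.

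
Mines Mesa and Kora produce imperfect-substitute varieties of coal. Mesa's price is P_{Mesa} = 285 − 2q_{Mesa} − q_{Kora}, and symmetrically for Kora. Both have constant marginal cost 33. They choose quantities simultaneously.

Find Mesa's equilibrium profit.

Mine Mesa's profit: π = q_{Mesa}(285 − 2q_{Mesa} − q_{Kora}) − 33q_{Mesa}.
∂π/∂q_{Mesa} = 252 − 4q_{Mesa} − q_{Kora} = 0 ⇒ q_{Mesa} = 63 − 0.25q_{Kora}.
Setting q_{Mesa} = q_{Kora} in the reaction function: q_{Mesa} = 63 − 0.25q_{Mesa}, so q_{Mesa} = 63 / 1.25 = 50.4.
P_{Mesa} = 285 − 2·50.4 − 50.4 = 133.8.
Profit = (133.8 − 33)·50.4 = 5080.32.

5080.32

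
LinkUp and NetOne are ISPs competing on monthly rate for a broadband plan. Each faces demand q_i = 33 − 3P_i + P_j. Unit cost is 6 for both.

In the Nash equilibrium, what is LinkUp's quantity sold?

12.6

LinkUp's profit: π = (P_{LinkUp} − 6)(33 − 3P_{LinkUp} + P_{NetOne}).
∂π/∂P_{LinkUp} = 51 − 6P_{LinkUp} + P_{NetOne} = 0 ⇒ P_{LinkUp} = 8.5 + (1/6)P_{NetOne}.
The game is symmetric, so in equilibrium P_{NetOne} = P_{LinkUp}: the reaction function gives (5/6)P_{LinkUp} = 8.5, hence P_{LinkUp} = 10.2.
q_{LinkUp} = 33 − 3·10.2 + 10.2 = 12.6.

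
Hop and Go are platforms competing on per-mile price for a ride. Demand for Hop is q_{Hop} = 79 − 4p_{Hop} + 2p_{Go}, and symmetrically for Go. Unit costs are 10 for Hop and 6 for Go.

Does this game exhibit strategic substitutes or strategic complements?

Hop's profit: π = (p_{Hop} − 10)(79 − 4p_{Hop} + 2p_{Go}).
∂π/∂p_{Hop} = 119 − 8p_{Hop} + 2p_{Go} = 0 ⇒ p_{Hop} = 14.875 + 0.25p_{Go}.
The best-response slope dp_{Hop}/dp_{Go} = 0.25 > 0: the reaction function is upward-sloping, so the choices are strategic complements.

strategic complements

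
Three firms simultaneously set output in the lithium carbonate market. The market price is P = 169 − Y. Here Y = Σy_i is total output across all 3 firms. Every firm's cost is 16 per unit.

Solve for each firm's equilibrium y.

A representative firm's profit is π_i = y_i(169 − Y) − 16y_i, with Y = y_i + Σ_{j≠i} y_j.
First-order condition: 153 − 2y_i − Σ_{j≠i} y_j = 0.
In a symmetric equilibrium every firm chooses the same y, so Σ_{j≠i} y_j = 2y. The condition becomes 153 − 4y = 0, giving y = 153/4 = 38.25.

38.25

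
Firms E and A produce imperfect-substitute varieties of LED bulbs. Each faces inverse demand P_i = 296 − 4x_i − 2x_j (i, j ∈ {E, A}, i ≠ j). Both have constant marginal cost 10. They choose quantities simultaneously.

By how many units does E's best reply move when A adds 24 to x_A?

Firm E's profit: π = x_E(296 − 4x_E − 2x_A) − 10x_E.
∂π/∂x_E = 286 − 8x_E − 2x_A = 0 ⇒ x_E = 35.75 − 0.25x_A.
The reaction-function slope is −0.25, so a 24-unit rise in x_A moves x_E by −0.25 × 24 = −6. E's best response falls — the actions are strategic substitutes.

-6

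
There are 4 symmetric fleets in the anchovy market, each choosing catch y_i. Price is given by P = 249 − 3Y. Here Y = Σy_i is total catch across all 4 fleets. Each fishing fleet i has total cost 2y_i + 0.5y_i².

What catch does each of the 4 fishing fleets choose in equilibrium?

15.4375

A representative fishing fleet's profit is π_i = y_i(249 − 3Y) − 2y_i − 0.5y_i², with Y = y_i + Σ_{j≠i} y_j.
First-order condition: 247 − 7y_i − 3Σ_{j≠i} y_j = 0.
Imposing symmetry (y_j = y for all j) turns Σ_{j≠i} y_j into 3y, so 247 = 16y and y = 15.4375.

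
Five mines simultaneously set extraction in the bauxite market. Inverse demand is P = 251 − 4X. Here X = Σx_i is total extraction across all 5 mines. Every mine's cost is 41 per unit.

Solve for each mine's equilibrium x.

8.75

A representative mine's profit is π_i = x_i(251 − 4X) − 41x_i, with X = x_i + Σ_{j≠i} x_j.
First-order condition: 210 − 8x_i − 4Σ_{j≠i} x_j = 0.
Imposing symmetry (x_j = x for all j) turns Σ_{j≠i} x_j into 4x, so 210 = 24x and x = 8.75.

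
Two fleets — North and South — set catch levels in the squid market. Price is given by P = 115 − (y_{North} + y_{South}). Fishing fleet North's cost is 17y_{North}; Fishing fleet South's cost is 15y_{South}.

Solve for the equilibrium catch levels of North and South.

Fishing fleet North's profit: π = y_{North}(115 − (y_{North} + y_{South})) − 17y_{North}.
∂π/∂y_{North} = 98 − 2y_{North} − y_{South} = 0, so y_{North} = 49 − 0.5y_{South}.
By the same steps for South: y_{South} = 50 − 0.5y_{North}.
Solving the two reaction functions simultaneously: (1 − (−0.5)(−0.5))y_{North} = 49 − 0.5·50, so 0.75y_{North} = 24 and y_{North} = 32.
Then y_{South} = 50 − 0.5·32 = 34.

32, 34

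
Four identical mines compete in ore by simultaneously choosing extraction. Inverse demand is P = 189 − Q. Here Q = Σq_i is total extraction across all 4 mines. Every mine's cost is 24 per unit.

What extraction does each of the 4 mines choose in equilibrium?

33

A representative mine's profit is π_i = q_i(189 − Q) − 24q_i, with Q = q_i + Σ_{j≠i} q_j.
First-order condition: 165 − 2q_i − Σ_{j≠i} q_j = 0.
With identical mines, set every q_j = q: then 165 − 2q − 3q = 0, i.e. q = 165/5 = 33.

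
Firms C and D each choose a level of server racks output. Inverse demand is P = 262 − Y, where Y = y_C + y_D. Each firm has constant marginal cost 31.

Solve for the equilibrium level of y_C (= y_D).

Firm C's profit: π = y_C(262 − (y_C + y_D)) − 31y_C.
∂π/∂y_C = 231 − 2y_C − y_D = 0, so y_C = 115.5 − 0.5y_D.
The game is symmetric, so in equilibrium y_D = y_C: the reaction function gives 1.5y_C = 115.5, hence y_C = 77.

77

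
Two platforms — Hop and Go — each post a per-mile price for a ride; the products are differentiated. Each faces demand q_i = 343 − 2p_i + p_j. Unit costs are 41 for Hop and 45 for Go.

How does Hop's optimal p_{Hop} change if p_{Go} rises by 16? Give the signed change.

Hop's profit: π = (p_{Hop} − 41)(343 − 2p_{Hop} + p_{Go}).
∂π/∂p_{Hop} = 425 − 4p_{Hop} + p_{Go} = 0 ⇒ p_{Hop} = 106.25 + 0.25p_{Go}.
The reaction-function slope is 0.25, so a 16-unit rise in p_{Go} moves p_{Hop} by 0.25 × 16 = 4. Hop's best response rises — the actions are strategic complements.

4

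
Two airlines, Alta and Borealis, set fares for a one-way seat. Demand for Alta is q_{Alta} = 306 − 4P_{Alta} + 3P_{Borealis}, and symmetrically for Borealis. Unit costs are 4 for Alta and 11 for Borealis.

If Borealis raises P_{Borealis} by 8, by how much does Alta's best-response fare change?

Alta's profit: π = (P_{Alta} − 4)(306 − 4P_{Alta} + 3P_{Borealis}).
∂π/∂P_{Alta} = 322 − 8P_{Alta} + 3P_{Borealis} = 0 ⇒ P_{Alta} = 40.25 + 0.375P_{Borealis}.
The reaction-function slope is 0.375, so an 8-unit rise in P_{Borealis} moves P_{Alta} by 0.375 × 8 = 3. Alta's best response rises — the actions are strategic complements.

3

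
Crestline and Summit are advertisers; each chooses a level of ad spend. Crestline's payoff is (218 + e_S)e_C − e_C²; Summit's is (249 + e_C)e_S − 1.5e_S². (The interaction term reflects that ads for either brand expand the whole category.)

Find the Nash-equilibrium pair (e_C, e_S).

Expanding Crestline's payoff: 218e_C + e_Se_C − e_C².
∂π/∂e_C = 218 + e_S − 2e_C = 0, so e_C = 109 + 0.5e_S.
Likewise for Summit: e_S = 83 + (1/3)e_C.
Substituting the second reaction function into the first: e_C = 109 + 0.5(83 + (1/3)e_C), which gives (5/6)e_C = 150.5 ⇒ e_C = 180.6.
Then e_S = 83 + (1/3)·180.6 = 143.2.

180.6, 143.2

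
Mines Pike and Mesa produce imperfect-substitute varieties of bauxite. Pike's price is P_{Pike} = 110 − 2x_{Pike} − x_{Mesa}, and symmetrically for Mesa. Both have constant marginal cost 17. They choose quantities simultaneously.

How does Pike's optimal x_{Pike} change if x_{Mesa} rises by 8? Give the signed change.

Mine Pike's profit: π = x_{Pike}(110 − 2x_{Pike} − x_{Mesa}) − 17x_{Pike}.
∂π/∂x_{Pike} = 93 − 4x_{Pike} − x_{Mesa} = 0 ⇒ x_{Pike} = 23.25 − 0.25x_{Mesa}.
The reaction-function slope is −0.25, so an 8-unit rise in x_{Mesa} moves x_{Pike} by −0.25 × 8 = −2. Pike's best response falls — the actions are strategic substitutes.

-2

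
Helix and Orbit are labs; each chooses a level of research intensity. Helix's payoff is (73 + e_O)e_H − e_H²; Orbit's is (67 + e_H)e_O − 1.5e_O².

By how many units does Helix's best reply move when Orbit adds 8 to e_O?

Expanding Helix's payoff: 73e_H + e_Oe_H − e_H².
∂π/∂e_H = 73 + e_O − 2e_H = 0, so e_H = 36.5 + 0.5e_O.
The reaction-function slope is 0.5, so an 8-unit rise in e_O moves e_H by 0.5 × 8 = 4. Helix's best response rises — the actions are strategic complements.

4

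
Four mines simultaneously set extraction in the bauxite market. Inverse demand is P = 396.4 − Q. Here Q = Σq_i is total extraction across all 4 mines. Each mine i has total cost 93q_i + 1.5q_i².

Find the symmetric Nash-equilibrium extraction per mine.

37.925

A representative mine's profit is π_i = q_i(396.4 − Q) − 93q_i − 1.5q_i², with Q = q_i + Σ_{j≠i} q_j.
First-order condition: 303.4 − 5q_i − Σ_{j≠i} q_j = 0.
Imposing symmetry (q_j = q for all j) turns Σ_{j≠i} q_j into 3q, so 303.4 = 8q and q = 37.925.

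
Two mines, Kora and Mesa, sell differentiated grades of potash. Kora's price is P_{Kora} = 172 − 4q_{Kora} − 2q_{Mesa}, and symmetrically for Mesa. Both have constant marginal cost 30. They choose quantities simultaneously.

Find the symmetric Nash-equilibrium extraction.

Mine Kora's profit: π = q_{Kora}(172 − 4q_{Kora} − 2q_{Mesa}) − 30q_{Kora}.
∂π/∂q_{Kora} = 142 − 8q_{Kora} − 2q_{Mesa} = 0 ⇒ q_{Kora} = 17.75 − 0.25q_{Mesa}.
By symmetry q_{Mesa} = q_{Kora}; substituting into the reaction function, 1.25q_{Kora} = 17.75 and q_{Kora} = 14.2.

14.2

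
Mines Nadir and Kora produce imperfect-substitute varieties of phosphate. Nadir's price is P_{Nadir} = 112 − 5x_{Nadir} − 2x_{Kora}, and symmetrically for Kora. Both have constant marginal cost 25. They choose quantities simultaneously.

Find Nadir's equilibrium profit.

262.8125

Mine Nadir's profit: π = x_{Nadir}(112 − 5x_{Nadir} − 2x_{Kora}) − 25x_{Nadir}.
∂π/∂x_{Nadir} = 87 − 10x_{Nadir} − 2x_{Kora} = 0 ⇒ x_{Nadir} = 8.7 − 0.2x_{Kora}.
Setting x_{Nadir} = x_{Kora} in the reaction function: x_{Nadir} = 8.7 − 0.2x_{Nadir}, so x_{Nadir} = 8.7 / 1.2 = 7.25.
P_{Nadir} = 112 − 5·7.25 − 2·7.25 = 61.25.
Profit = (61.25 − 25)·7.25 = 262.8125.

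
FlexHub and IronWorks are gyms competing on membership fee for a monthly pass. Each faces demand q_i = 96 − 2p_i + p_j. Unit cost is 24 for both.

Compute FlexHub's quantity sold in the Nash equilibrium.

FlexHub's profit: π = (p_{FlexHub} − 24)(96 − 2p_{FlexHub} + p_{IronWorks}).
∂π/∂p_{FlexHub} = 144 − 4p_{FlexHub} + p_{IronWorks} = 0 ⇒ p_{FlexHub} = 36 + 0.25p_{IronWorks}.
Setting p_{FlexHub} = p_{IronWorks} in the reaction function: p_{FlexHub} = 36 + 0.25p_{FlexHub}, so p_{FlexHub} = 36 / 0.75 = 48.
q_{FlexHub} = 96 − 2·48 + 48 = 48.

48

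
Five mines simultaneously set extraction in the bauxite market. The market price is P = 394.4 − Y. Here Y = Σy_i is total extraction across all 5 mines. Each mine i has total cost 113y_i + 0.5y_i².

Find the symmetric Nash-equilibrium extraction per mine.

A representative mine's profit is π_i = y_i(394.4 − Y) − 113y_i − 0.5y_i², with Y = y_i + Σ_{j≠i} y_j.
First-order condition: 281.4 − 3y_i − Σ_{j≠i} y_j = 0.
With identical mines, set every y_j = y: then 281.4 − 3y − 4y = 0, i.e. y = 281.4/7 = 40.2.

40.2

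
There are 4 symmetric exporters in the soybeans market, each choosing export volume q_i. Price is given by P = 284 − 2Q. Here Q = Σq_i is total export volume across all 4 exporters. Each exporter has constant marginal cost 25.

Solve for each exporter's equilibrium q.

25.9

A representative exporter's profit is π_i = q_i(284 − 2Q) − 25q_i, with Q = q_i + Σ_{j≠i} q_j.
First-order condition: 259 − 4q_i − 2Σ_{j≠i} q_j = 0.
In a symmetric equilibrium every exporter chooses the same q, so Σ_{j≠i} q_j = 3q. The condition becomes 259 − 10q = 0, giving q = 259/10 = 25.9.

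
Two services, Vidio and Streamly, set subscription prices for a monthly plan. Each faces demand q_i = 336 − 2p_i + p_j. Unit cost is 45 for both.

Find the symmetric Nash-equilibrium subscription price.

Vidio's profit: π = (p_{Vidio} − 45)(336 − 2p_{Vidio} + p_{Streamly}).
∂π/∂p_{Vidio} = 426 − 4p_{Vidio} + p_{Streamly} = 0 ⇒ p_{Vidio} = 106.5 + 0.25p_{Streamly}.
Setting p_{Vidio} = p_{Streamly} in the reaction function: p_{Vidio} = 106.5 + 0.25p_{Vidio}, so p_{Vidio} = 106.5 / 0.75 = 142.

142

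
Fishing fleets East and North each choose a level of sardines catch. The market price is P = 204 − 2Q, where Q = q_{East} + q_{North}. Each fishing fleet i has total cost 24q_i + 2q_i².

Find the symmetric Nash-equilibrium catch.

Fishing fleet East's profit: π = q_{East}(204 − 2(q_{East} + q_{North})) − 24q_{East} − 2q_{East}².
∂π/∂q_{East} = 180 − 8q_{East} − 2q_{North} = 0, so q_{East} = 22.5 − 0.25q_{North}.
Setting q_{East} = q_{North} in the reaction function: q_{East} = 22.5 − 0.25q_{East}, so q_{East} = 22.5 / 1.25 = 18.

18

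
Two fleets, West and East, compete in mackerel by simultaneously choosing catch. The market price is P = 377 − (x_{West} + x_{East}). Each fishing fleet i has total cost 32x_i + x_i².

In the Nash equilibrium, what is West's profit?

Fishing fleet West's profit: π = x_{West}(377 − (x_{West} + x_{East})) − 32x_{West} − x_{West}².
∂π/∂x_{West} = 345 − 4x_{West} − x_{East} = 0, so x_{West} = 86.25 − 0.25x_{East}.
The game is symmetric, so in equilibrium x_{East} = x_{West}: the reaction function gives 1.25x_{West} = 86.25, hence x_{West} = 69.
Price P = 377 − 138 = 239.
West's profit: (239 − 32)·69 − (69)² = 9522.

9522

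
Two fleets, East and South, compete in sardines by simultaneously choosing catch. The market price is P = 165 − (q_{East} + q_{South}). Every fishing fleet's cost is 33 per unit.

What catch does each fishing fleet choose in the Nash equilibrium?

Fishing fleet East's profit: π = q_{East}(165 − (q_{East} + q_{South})) − 33q_{East}.
∂π/∂q_{East} = 132 − 2q_{East} − q_{South} = 0, so q_{East} = 66 − 0.5q_{South}.
Setting q_{East} = q_{South} in the reaction function: q_{East} = 66 − 0.5q_{East}, so q_{East} = 66 / 1.5 = 44.

44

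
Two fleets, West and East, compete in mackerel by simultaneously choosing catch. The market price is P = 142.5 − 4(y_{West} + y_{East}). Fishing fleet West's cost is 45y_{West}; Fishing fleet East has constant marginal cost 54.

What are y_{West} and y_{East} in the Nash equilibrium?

8.875, 6.625

Fishing fleet West's profit: π = y_{West}(142.5 − 4(y_{West} + y_{East})) − 45y_{West}.
∂π/∂y_{West} = 97.5 − 8y_{West} − 4y_{East} = 0, so y_{West} = 12.1875 − 0.5y_{East}.
By the same steps for East: y_{East} = 11.0625 − 0.5y_{West}.
Plugging y_{East} into West's best response: y_{West} = 12.1875 − 0.5(11.0625 − 0.5y_{West}) ⇒ 0.75y_{West} = 213/32, so y_{West} = 8.875.
Then y_{East} = 11.0625 − 0.5·8.875 = 6.625.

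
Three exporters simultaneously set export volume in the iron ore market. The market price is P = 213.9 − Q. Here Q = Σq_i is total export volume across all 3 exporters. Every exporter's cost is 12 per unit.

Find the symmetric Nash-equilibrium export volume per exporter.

50.475

A representative exporter's profit is π_i = q_i(213.9 − Q) − 12q_i, with Q = q_i + Σ_{j≠i} q_j.
First-order condition: 201.9 − 2q_i − Σ_{j≠i} q_j = 0.
In a symmetric equilibrium every exporter chooses the same q, so Σ_{j≠i} q_j = 2q. The condition becomes 201.9 − 4q = 0, giving q = 201.9/4 = 50.475.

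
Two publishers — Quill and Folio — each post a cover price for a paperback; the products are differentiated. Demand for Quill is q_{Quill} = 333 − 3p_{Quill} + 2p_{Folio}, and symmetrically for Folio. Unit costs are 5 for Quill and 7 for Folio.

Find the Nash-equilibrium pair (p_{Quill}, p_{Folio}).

Quill's profit: π = (p_{Quill} − 5)(333 − 3p_{Quill} + 2p_{Folio}).
∂π/∂p_{Quill} = 348 − 6p_{Quill} + 2p_{Folio} = 0 ⇒ p_{Quill} = 58 + (1/3)p_{Folio}.
Similarly p_{Folio} = 59 + (1/3)p_{Quill}.
Substituting the second reaction function into the first: p_{Quill} = 58 + (1/3)(59 + (1/3)p_{Quill}), which gives (8/9)p_{Quill} = 233/3 ⇒ p_{Quill} = 87.375.
Then p_{Folio} = 59 + (1/3)·87.375 = 88.125.

87.375, 88.125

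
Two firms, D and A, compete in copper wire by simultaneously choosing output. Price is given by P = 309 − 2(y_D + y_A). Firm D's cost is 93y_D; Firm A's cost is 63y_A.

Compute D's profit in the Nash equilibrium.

Firm D's profit: π = y_D(309 − 2(y_D + y_A)) − 93y_D.
∂π/∂y_D = 216 − 4y_D − 2y_A = 0, so y_D = 54 − 0.5y_A.
By the same steps for A: y_A = 61.5 − 0.5y_D.
Substituting the second reaction function into the first: y_D = 54 − 0.5(61.5 − 0.5y_D), which gives 0.75y_D = 23.25 ⇒ y_D = 31.
Then y_A = 61.5 − 0.5·31 = 46.
Price P = 309 − 2·77 = 155.
D's profit: (155 − 93)·31 = 1922.

1922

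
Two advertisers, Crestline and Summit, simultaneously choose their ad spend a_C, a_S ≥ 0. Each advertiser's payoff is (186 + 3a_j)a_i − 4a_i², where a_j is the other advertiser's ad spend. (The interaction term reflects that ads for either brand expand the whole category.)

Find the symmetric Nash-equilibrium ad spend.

Crestline's payoff is (186 + 3a_S)a_C − 4a_C².
∂π/∂a_C = 186 + 3a_S − 8a_C = 0, so a_C = 23.25 + 0.375a_S.
By symmetry a_S = a_C; substituting into the reaction function, 0.625a_C = 23.25 and a_C = 37.2.

37.2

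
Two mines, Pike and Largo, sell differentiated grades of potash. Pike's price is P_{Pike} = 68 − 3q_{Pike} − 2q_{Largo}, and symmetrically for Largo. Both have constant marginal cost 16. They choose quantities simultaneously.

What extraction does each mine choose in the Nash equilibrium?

Mine Pike's profit: π = q_{Pike}(68 − 3q_{Pike} − 2q_{Largo}) − 16q_{Pike}.
∂π/∂q_{Pike} = 52 − 6q_{Pike} − 2q_{Largo} = 0 ⇒ q_{Pike} = 26/3 − (1/3)q_{Largo}.
Setting q_{Pike} = q_{Largo} in the reaction function: q_{Pike} = 26/3 − (1/3)q_{Pike}, so q_{Pike} = (26/3) / (4/3) = 6.5.

6.5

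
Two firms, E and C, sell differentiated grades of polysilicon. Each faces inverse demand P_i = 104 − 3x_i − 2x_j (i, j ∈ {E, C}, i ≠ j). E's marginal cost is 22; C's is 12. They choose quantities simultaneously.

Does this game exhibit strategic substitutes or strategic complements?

strategic substitutes

Firm E's profit: π = x_E(104 − 3x_E − 2x_C) − 22x_E.
∂π/∂x_E = 82 − 6x_E − 2x_C = 0 ⇒ x_E = 41/3 − (1/3)x_C.
The best-response slope dx_E/dx_C = −1/3 < 0: the reaction function is downward-sloping, so the choices are strategic substitutes.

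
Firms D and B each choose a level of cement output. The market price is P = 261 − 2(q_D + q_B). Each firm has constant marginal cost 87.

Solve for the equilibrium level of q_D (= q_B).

29

Firm D's profit: π = q_D(261 − 2(q_D + q_B)) − 87q_D.
∂π/∂q_D = 174 − 4q_D − 2q_B = 0, so q_D = 43.5 − 0.5q_B.
By symmetry q_B = q_D; substituting into the reaction function, 1.5q_D = 43.5 and q_D = 29.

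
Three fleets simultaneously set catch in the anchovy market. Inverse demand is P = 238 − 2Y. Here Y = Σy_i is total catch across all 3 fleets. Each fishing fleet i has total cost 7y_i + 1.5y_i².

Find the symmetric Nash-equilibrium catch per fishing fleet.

21

A representative fishing fleet's profit is π_i = y_i(238 − 2Y) − 7y_i − 1.5y_i², with Y = y_i + Σ_{j≠i} y_j.
First-order condition: 231 − 7y_i − 2Σ_{j≠i} y_j = 0.
Imposing symmetry (y_j = y for all j) turns Σ_{j≠i} y_j into 2y, so 231 = 11y and y = 21.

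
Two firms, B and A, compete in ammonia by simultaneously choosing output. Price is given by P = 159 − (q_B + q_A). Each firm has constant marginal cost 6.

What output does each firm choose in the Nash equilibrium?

51

Firm B's profit: π = q_B(159 − (q_B + q_A)) − 6q_B.
∂π/∂q_B = 153 − 2q_B − q_A = 0, so q_B = 76.5 − 0.5q_A.
The game is symmetric, so in equilibrium q_A = q_B: the reaction function gives 1.5q_B = 76.5, hence q_B = 51.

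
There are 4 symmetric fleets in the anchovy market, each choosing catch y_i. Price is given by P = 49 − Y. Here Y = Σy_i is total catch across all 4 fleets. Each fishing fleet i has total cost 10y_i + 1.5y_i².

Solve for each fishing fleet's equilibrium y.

A representative fishing fleet's profit is π_i = y_i(49 − Y) − 10y_i − 1.5y_i², with Y = y_i + Σ_{j≠i} y_j.
First-order condition: 39 − 5y_i − Σ_{j≠i} y_j = 0.
Imposing symmetry (y_j = y for all j) turns Σ_{j≠i} y_j into 3y, so 39 = 8y and y = 4.875.

4.875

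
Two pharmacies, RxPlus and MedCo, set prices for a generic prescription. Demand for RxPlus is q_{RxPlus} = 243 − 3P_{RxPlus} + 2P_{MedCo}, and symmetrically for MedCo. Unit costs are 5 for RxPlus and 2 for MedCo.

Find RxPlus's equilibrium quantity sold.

RxPlus's profit: π = (P_{RxPlus} − 5)(243 − 3P_{RxPlus} + 2P_{MedCo}).
∂π/∂P_{RxPlus} = 258 − 6P_{RxPlus} + 2P_{MedCo} = 0 ⇒ P_{RxPlus} = 43 + (1/3)P_{MedCo}.
Similarly P_{MedCo} = 41.5 + (1/3)P_{RxPlus}.
Substituting the second reaction function into the first: P_{RxPlus} = 43 + (1/3)(41.5 + (1/3)P_{RxPlus}), which gives (8/9)P_{RxPlus} = 341/6 ⇒ P_{RxPlus} = 63.9375.
Then P_{MedCo} = 41.5 + (1/3)·63.9375 = 62.8125.
q_{RxPlus} = 243 − 3·63.9375 + 2·62.8125 = 176.8125.

176.8125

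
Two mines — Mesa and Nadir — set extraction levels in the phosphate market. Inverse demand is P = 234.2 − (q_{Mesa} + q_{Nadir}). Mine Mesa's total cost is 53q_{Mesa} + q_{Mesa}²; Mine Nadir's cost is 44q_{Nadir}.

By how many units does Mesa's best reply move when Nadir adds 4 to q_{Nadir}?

-1

Mine Mesa's profit: π = q_{Mesa}(234.2 − (q_{Mesa} + q_{Nadir})) − 53q_{Mesa} − q_{Mesa}².
∂π/∂q_{Mesa} = 181.2 − 4q_{Mesa} − q_{Nadir} = 0, so q_{Mesa} = 45.3 − 0.25q_{Nadir}.
The reaction-function slope is −0.25, so a 4-unit rise in q_{Nadir} moves q_{Mesa} by −0.25 × 4 = −1. Mesa's best response falls — the actions are strategic substitutes.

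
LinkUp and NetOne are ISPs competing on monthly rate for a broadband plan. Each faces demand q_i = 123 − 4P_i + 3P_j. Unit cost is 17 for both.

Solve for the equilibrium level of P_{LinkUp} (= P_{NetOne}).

LinkUp's profit: π = (P_{LinkUp} − 17)(123 − 4P_{LinkUp} + 3P_{NetOne}).
∂π/∂P_{LinkUp} = 191 − 8P_{LinkUp} + 3P_{NetOne} = 0 ⇒ P_{LinkUp} = 23.875 + 0.375P_{NetOne}.
By symmetry P_{NetOne} = P_{LinkUp}; substituting into the reaction function, 0.625P_{LinkUp} = 23.875 and P_{LinkUp} = 38.2.

38.2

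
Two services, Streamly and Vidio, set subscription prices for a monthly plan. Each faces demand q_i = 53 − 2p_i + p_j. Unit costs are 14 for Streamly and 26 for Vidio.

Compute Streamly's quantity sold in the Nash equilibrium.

29.2

Streamly's profit: π = (p_{Streamly} − 14)(53 − 2p_{Streamly} + p_{Vidio}).
∂π/∂p_{Streamly} = 81 − 4p_{Streamly} + p_{Vidio} = 0 ⇒ p_{Streamly} = 20.25 + 0.25p_{Vidio}.
Similarly p_{Vidio} = 26.25 + 0.25p_{Streamly}.
Plugging p_{Vidio} into Streamly's best response: p_{Streamly} = 20.25 + 0.25(26.25 + 0.25p_{Streamly}) ⇒ 0.9375p_{Streamly} = 26.8125, so p_{Streamly} = 28.6.
Then p_{Vidio} = 26.25 + 0.25·28.6 = 33.4.
q_{Streamly} = 53 − 2·28.6 + 33.4 = 29.2.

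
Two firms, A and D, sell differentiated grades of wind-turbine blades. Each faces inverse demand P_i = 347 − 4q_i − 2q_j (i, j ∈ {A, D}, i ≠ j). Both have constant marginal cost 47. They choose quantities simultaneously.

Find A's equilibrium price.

167

Firm A's profit: π = q_A(347 − 4q_A − 2q_D) − 47q_A.
∂π/∂q_A = 300 − 8q_A − 2q_D = 0 ⇒ q_A = 37.5 − 0.25q_D.
Setting q_A = q_D in the reaction function: q_A = 37.5 − 0.25q_A, so q_A = 37.5 / 1.25 = 30.
P_A = 347 − 4·30 − 2·30 = 167.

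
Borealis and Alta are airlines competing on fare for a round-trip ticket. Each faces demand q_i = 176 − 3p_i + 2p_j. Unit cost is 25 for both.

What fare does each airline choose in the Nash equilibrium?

Borealis's profit: π = (p_{Borealis} − 25)(176 − 3p_{Borealis} + 2p_{Alta}).
∂π/∂p_{Borealis} = 251 − 6p_{Borealis} + 2p_{Alta} = 0 ⇒ p_{Borealis} = 251/6 + (1/3)p_{Alta}.
By symmetry p_{Alta} = p_{Borealis}; substituting into the reaction function, (2/3)p_{Borealis} = 251/6 and p_{Borealis} = 62.75.

62.75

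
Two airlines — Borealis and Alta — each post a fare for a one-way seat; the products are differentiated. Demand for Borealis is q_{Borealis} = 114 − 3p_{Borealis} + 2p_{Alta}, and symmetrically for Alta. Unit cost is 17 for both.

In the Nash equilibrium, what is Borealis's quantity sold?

Borealis's profit: π = (p_{Borealis} − 17)(114 − 3p_{Borealis} + 2p_{Alta}).
∂π/∂p_{Borealis} = 165 − 6p_{Borealis} + 2p_{Alta} = 0 ⇒ p_{Borealis} = 27.5 + (1/3)p_{Alta}.
By symmetry p_{Alta} = p_{Borealis}; substituting into the reaction function, (2/3)p_{Borealis} = 27.5 and p_{Borealis} = 41.25.
q_{Borealis} = 114 − 3·41.25 + 2·41.25 = 72.75.

72.75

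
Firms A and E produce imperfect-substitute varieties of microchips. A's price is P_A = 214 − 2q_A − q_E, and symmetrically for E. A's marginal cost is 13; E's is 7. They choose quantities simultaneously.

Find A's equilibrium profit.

3168.08

Firm A's profit: π = q_A(214 − 2q_A − q_E) − 13q_A.
∂π/∂q_A = 201 − 4q_A − q_E = 0 ⇒ q_A = 50.25 − 0.25q_E.
Similarly q_E = 51.75 − 0.25q_A.
Plugging q_E into A's best response: q_A = 50.25 − 0.25(51.75 − 0.25q_A) ⇒ 0.9375q_A = 37.3125, so q_A = 39.8.
Then q_E = 51.75 − 0.25·39.8 = 41.8.
P_A = 214 − 2·39.8 − 41.8 = 92.6.
Profit = (92.6 − 13)·39.8 = 3168.08.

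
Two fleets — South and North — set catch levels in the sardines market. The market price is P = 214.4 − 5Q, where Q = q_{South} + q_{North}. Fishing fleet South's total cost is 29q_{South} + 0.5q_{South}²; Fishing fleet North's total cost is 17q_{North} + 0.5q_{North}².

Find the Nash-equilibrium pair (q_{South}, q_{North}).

10.9625, 12.9625

Fishing fleet South's profit: π = q_{South}(214.4 − 5(q_{South} + q_{North})) − 29q_{South} − 0.5q_{South}².
∂π/∂q_{South} = 185.4 − 11q_{South} − 5q_{North} = 0, so q_{South} = 927/55 − (5/11)q_{North}.
By the same steps for North: q_{North} = 987/55 − (5/11)q_{South}.
Plugging q_{North} into South's best response: q_{South} = 927/55 − (5/11)(987/55 − (5/11)q_{South}) ⇒ (96/121)q_{South} = 5262/605, so q_{South} = 10.9625.
Then q_{North} = 987/55 − (5/11)·10.9625 = 12.9625.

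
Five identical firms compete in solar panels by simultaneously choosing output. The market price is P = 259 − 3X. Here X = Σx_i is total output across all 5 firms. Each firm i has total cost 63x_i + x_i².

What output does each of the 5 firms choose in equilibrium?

9.8

A representative firm's profit is π_i = x_i(259 − 3X) − 63x_i − x_i², with X = x_i + Σ_{j≠i} x_j.
First-order condition: 196 − 8x_i − 3Σ_{j≠i} x_j = 0.
In a symmetric equilibrium every firm chooses the same x, so Σ_{j≠i} x_j = 4x. The condition becomes 196 − 20x = 0, giving x = 196/20 = 9.8.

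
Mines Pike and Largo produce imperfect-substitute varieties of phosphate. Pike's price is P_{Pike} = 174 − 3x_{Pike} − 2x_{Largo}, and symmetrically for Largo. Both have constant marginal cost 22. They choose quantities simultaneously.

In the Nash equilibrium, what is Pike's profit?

Mine Pike's profit: π = x_{Pike}(174 − 3x_{Pike} − 2x_{Largo}) − 22x_{Pike}.
∂π/∂x_{Pike} = 152 − 6x_{Pike} − 2x_{Largo} = 0 ⇒ x_{Pike} = 76/3 − (1/3)x_{Largo}.
By symmetry x_{Largo} = x_{Pike}; substituting into the reaction function, (4/3)x_{Pike} = 76/3 and x_{Pike} = 19.
P_{Pike} = 174 − 3·19 − 2·19 = 79.
Profit = (79 − 22)·19 = 1083.

1083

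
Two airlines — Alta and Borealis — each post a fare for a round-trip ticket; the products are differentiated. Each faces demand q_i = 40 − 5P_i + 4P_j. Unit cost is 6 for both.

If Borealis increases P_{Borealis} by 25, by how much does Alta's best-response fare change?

10

Alta's profit: π = (P_{Alta} − 6)(40 − 5P_{Alta} + 4P_{Borealis}).
∂π/∂P_{Alta} = 70 − 10P_{Alta} + 4P_{Borealis} = 0 ⇒ P_{Alta} = 7 + 0.4P_{Borealis}.
The reaction-function slope is 0.4, so a 25-unit rise in P_{Borealis} moves P_{Alta} by 0.4 × 25 = 10. Alta's best response rises — the actions are strategic complements.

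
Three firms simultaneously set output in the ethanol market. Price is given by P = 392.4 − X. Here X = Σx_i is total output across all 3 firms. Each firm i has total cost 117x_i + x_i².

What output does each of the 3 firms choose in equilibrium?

45.9

A representative firm's profit is π_i = x_i(392.4 − X) − 117x_i − x_i², with X = x_i + Σ_{j≠i} x_j.
First-order condition: 275.4 − 4x_i − Σ_{j≠i} x_j = 0.
In a symmetric equilibrium every firm chooses the same x, so Σ_{j≠i} x_j = 2x. The condition becomes 275.4 − 6x = 0, giving x = 275.4/6 = 45.9.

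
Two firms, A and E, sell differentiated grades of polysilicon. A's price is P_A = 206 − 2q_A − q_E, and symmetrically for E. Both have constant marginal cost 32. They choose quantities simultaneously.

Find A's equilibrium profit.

Firm A's profit: π = q_A(206 − 2q_A − q_E) − 32q_A.
∂π/∂q_A = 174 − 4q_A − q_E = 0 ⇒ q_A = 43.5 − 0.25q_E.
Setting q_A = q_E in the reaction function: q_A = 43.5 − 0.25q_A, so q_A = 43.5 / 1.25 = 34.8.
P_A = 206 − 2·34.8 − 34.8 = 101.6.
Profit = (101.6 − 32)·34.8 = 2422.08.

2422.08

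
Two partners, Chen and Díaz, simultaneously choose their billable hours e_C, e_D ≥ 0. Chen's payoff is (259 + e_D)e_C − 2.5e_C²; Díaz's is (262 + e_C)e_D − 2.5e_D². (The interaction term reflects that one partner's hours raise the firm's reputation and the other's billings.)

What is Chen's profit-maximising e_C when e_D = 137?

Expanding Chen's payoff: 259e_C + e_De_C − 2.5e_C².
∂π/∂e_C = 259 + e_D − 5e_C = 0, so e_C = 51.8 + 0.2e_D.
At e_D = 137: e_C = 51.8 + 0.2·137 = 79.2.

79.2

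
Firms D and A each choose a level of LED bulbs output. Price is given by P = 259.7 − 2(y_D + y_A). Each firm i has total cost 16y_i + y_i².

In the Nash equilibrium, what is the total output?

Firm D's profit: π = y_D(259.7 − 2(y_D + y_A)) − 16y_D − y_D².
∂π/∂y_D = 243.7 − 6y_D − 2y_A = 0, so y_D = 2437/60 − (1/3)y_A.
Setting y_D = y_A in the reaction function: y_D = 2437/60 − (1/3)y_D, so y_D = (2437/60) / (4/3) = 30.4625.
Total output: 30.4625 + 30.4625 = 60.925.

60.925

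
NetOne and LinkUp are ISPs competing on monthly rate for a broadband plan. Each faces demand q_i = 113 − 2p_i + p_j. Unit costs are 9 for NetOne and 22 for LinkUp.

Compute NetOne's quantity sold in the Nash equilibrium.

72.8

NetOne's profit: π = (p_{NetOne} − 9)(113 − 2p_{NetOne} + p_{LinkUp}).
∂π/∂p_{NetOne} = 131 − 4p_{NetOne} + p_{LinkUp} = 0 ⇒ p_{NetOne} = 32.75 + 0.25p_{LinkUp}.
Similarly p_{LinkUp} = 39.25 + 0.25p_{NetOne}.
Solving the two reaction functions simultaneously: (1 − (0.25)(0.25))p_{NetOne} = 32.75 + 0.25·39.25, so 0.9375p_{NetOne} = 42.5625 and p_{NetOne} = 45.4.
Then p_{LinkUp} = 39.25 + 0.25·45.4 = 50.6.
q_{NetOne} = 113 − 2·45.4 + 50.6 = 72.8.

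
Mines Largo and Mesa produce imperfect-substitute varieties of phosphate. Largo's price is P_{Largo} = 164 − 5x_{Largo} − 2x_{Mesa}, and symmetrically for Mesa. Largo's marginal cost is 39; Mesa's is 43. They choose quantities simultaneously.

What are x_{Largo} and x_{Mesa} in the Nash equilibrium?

10.5, 10

Mine Largo's profit: π = x_{Largo}(164 − 5x_{Largo} − 2x_{Mesa}) − 39x_{Largo}.
∂π/∂x_{Largo} = 125 − 10x_{Largo} − 2x_{Mesa} = 0 ⇒ x_{Largo} = 12.5 − 0.2x_{Mesa}.
Similarly x_{Mesa} = 12.1 − 0.2x_{Largo}.
Plugging x_{Mesa} into Largo's best response: x_{Largo} = 12.5 − 0.2(12.1 − 0.2x_{Largo}) ⇒ 0.96x_{Largo} = 10.08, so x_{Largo} = 10.5.
Then x_{Mesa} = 12.1 − 0.2·10.5 = 10.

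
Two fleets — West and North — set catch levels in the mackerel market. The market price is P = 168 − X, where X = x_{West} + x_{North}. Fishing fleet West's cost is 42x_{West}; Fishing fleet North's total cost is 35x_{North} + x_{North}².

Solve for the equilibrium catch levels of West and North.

53, 20

Fishing fleet West's profit: π = x_{West}(168 − (x_{West} + x_{North})) − 42x_{West}.
∂π/∂x_{West} = 126 − 2x_{West} − x_{North} = 0, so x_{West} = 63 − 0.5x_{North}.
For North: ∂π/∂x_{North} = 133 − 4x_{North} − x_{West} = 0 ⇒ x_{North} = 33.25 − 0.25x_{West}.
Substituting the second reaction function into the first: x_{West} = 63 − 0.5(33.25 − 0.25x_{West}), which gives 0.875x_{West} = 46.375 ⇒ x_{West} = 53.
Then x_{North} = 33.25 − 0.25·53 = 20.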